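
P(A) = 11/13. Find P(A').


P(A') = 1 - P(A) = 1 - 11/13 = 2/13

2/13


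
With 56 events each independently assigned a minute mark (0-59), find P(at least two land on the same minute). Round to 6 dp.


P(all different) = prod((60-i)/60 for i=0..55) = 0.000000
P(at least one match) = 1 - 0.000000 = 1.000000

1.000000


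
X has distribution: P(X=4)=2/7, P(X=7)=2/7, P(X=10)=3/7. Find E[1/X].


E[1/X] = sum(g(x)*P(x))
= 1/4*2/7 + 1/7*2/7 + 1/10*3/7
= 38/245

38/245


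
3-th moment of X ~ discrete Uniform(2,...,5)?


E[X^3] = (1/4) * sum(x^3 for x=2..5)
= 224/4 = 56

56


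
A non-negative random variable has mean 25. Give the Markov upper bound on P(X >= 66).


Markov: P(X >= a) <= E[X]/a
P(X >= 66) <= 25/66

25/66


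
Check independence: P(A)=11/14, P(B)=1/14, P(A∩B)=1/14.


P(A)*P(B) = 11/14*1/14 = 11/196
P(A∩B) = 1/14 != 11/196, so not independent

No, A and B are not independent


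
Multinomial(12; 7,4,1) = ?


12! = 479001600
Denominator: 7!=5040 * 4!=24 * 1!=1
Coefficient = 479001600 / 120960 = 3960

3960


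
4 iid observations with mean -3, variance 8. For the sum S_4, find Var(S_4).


By independence, Var(S_n) = n*Var(X_1) = 4*8 = 32

32


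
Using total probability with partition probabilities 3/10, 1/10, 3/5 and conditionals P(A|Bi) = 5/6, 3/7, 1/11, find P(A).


P(A) = P(A|B1)P(B1) + P(A|B2)P(B2) + P(A|B3)P(B3)
= 5/6*3/10 + 3/7*1/10 + 1/11*3/5
= 1/4 + 3/70 + 3/55 = 107/308

107/308


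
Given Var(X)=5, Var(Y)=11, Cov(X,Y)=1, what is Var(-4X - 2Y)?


Var(-4X - 2Y) = (-4)^2*Var(X) + (-2)^2*Var(Y) + 2*(-4)*(-2)*Cov(X,Y)
= 16*5 + 4*11 + 16*1
= 80 + 44 + 16 = 140

140


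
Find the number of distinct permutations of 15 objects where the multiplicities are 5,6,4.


15! = 1307674368000
Denominator: 5!=120 * 6!=720 * 4!=24
Coefficient = 1307674368000 / 2073600 = 630630

630630


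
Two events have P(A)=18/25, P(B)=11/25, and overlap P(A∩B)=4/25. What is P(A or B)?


P(A∪B) = P(A) + P(B) - P(A∩B)
= 18/25 + 11/25 - 4/25 = 1

1


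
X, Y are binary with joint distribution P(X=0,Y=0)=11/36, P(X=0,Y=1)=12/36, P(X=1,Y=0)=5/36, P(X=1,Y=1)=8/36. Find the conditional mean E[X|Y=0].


P(Y=0) = 16/36
E[X|Y=0] = (0*11 + 1*5)/16 = 5/16

5/16


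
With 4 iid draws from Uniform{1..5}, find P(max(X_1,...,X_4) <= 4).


P(max <= 4) = P(all X_i <= 4) = (P(X_1 <= 4))^4
= (4/5)^4 = 256/625

256/625


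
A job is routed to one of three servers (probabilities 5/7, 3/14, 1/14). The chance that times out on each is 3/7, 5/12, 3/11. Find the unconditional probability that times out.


P(A) = P(A|B1)P(B1) + P(A|B2)P(B2) + P(A|B3)P(B3)
= 3/7*5/7 + 5/12*3/14 + 3/11*1/14
= 15/49 + 5/56 + 3/154 = 1789/4312

1789/4312


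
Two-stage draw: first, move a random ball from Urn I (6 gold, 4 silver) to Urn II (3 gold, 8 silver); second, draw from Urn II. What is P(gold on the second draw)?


P(transfer gold) = 6/10 = 3/5; P(transfer silver) = 2/5
If gold transferred: Urn II has 4 gold of 12, so P(gold|gold moved) = 1/3
If silver transferred: Urn II has 3 gold of 12, so P(gold|silver moved) = 1/4
By total probability: P(gold) = 3/5*1/3 + 2/5*1/4 = 3/10

3/10


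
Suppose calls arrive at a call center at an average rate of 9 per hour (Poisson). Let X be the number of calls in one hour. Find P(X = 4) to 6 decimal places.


P(X=4) = e^(-9) * 9^4 / 4!
≈ 0.0001234098041 * 6561 / 24
≈ 0.033737

0.033737


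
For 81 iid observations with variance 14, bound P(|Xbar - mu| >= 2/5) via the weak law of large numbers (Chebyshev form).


Var(Xbar) = Var(X)/n = 14/81
Chebyshev: P(|Xbar-mu| >= 2/5) <= Var(Xbar)/(2/5)^2 = (14/81)/(4/25) = 175/162
Bound exceeds 1, so trivial bound: 1

1


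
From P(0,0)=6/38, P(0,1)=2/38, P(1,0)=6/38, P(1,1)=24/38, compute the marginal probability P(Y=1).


P(Y=1) = P(0,1)+P(1,1) = 2/38 + 24/38 = 26/38 = 13/19

13/19


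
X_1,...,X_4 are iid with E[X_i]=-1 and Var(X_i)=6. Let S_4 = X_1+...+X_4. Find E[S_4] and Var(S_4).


E[S_n] = n*mu = 4*-1 = -4
Var(S_n) = n*sigma^2 = 4*6 = 24

E[S_4]=-4, Var(S_4)=24


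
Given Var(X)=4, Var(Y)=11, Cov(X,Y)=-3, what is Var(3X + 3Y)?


Var(3X + 3Y) = 3^2*Var(X) + 3^2*Var(Y) + 2*3*3*Cov(X,Y)
= 9*4 + 9*11 + 18*(-3)
= 36 + 99 - 54 = 81

81


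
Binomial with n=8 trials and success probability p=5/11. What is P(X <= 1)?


P(X<=1) = P(X=0) + P(X=1)
= 1679616/214358881 + 11197440/214358881
= 12877056/214358881

12877056/214358881


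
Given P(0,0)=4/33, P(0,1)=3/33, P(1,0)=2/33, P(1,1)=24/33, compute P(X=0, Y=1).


Read from table: P(X=0, Y=1) = 3/33 = 1/11

1/11


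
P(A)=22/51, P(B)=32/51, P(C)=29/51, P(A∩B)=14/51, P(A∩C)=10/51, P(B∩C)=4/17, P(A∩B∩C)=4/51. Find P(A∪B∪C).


P(A∪B∪C) = P(A)+P(B)+P(C) - P(AB)-P(AC)-P(BC) + P(ABC)
= 22/51+32/51+29/51 - 14/51-10/51-4/17 + 4/51
= 1

1


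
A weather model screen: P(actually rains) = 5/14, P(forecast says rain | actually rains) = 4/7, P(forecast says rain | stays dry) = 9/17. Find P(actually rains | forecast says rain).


P(A) = P(A|B)P(B) + P(A|B')P(B') = 4/7*5/14 + 9/17*9/14 = 907/1666
P(B|A) = P(A|B)P(B)/P(A) = (10/49)/(907/1666) = 340/907

340/907


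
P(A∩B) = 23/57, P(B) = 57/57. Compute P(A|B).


P(A|B) = P(A∩B)/P(B) = (23/57)/(57/57) = 23/57

23/57


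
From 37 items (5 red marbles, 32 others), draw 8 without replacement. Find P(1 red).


P(X=1) = C(5,1)*C(32,7) / C(37,8)
= 5*3365856 / 38608020
= 16829280/38608020 = 3016/6919

3016/6919


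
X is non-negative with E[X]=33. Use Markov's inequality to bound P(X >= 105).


Markov: P(X >= a) <= E[X]/a
P(X >= 105) <= 33/105 = 11/35

11/35


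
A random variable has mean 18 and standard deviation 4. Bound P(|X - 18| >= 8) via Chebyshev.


k = 8/4 = 2
Chebyshev: P(|X-mu| >= k*sigma) <= 1/k^2 = 1/2^2 = 1/4

1/4


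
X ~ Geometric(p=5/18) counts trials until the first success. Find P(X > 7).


P(X > 7) = P(first 7 trials all fail) = (1-p)^7 = (13/18)^7 = 62748517/612220032

62748517/612220032


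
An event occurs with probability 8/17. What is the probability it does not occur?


P(A') = 1 - P(A) = 1 - 8/17 = 9/17

9/17


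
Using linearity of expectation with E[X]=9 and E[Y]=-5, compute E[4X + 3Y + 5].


E[4X + 3Y + 5] = 4*E[X] + 3*E[Y] + 5
= (4)*(9) + (3)*(-5) + (5)
= 36 - 15 + 5 = 26

26


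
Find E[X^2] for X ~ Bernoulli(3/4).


For Bernoulli: X in {0,1}
E[X^2] = 0^2*(1-3/4) + 1^2*3/4 = 3/4

3/4


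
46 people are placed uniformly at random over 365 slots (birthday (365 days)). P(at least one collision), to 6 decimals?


P(all different) = prod((365-i)/365 for i=0..45) = 0.051747
P(at least one match) = 1 - 0.051747 = 0.948253

0.948253


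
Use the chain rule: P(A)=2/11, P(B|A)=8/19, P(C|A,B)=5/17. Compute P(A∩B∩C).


P(A∩B∩C) = P(A) * P(B|A) * P(C|A∩B)
= 2/11 * 8/19 * 5/17
= 16/209 * 5/17 = 80/3553

80/3553


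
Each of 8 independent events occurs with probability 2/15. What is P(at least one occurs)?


P(at least one) = 1 - P(none)
P(none) = (1 - 2/15)^8 = (13/15)^8 = 815730721/2562890625
P(at least one) = 1 - 815730721/2562890625 = 1747159904/2562890625

1747159904/2562890625


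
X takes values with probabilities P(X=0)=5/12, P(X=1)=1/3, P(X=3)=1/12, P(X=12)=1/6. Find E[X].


E[X] = sum(x * P(x))
= 0*5/12 + 1*1/3 + 3*1/12 + 12*1/6
= 31/12

31/12


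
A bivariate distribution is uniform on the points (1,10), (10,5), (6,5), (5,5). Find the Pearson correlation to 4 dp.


Cov(X,Y) = -5.6250, Var(X) = 10.2500, Var(Y) = 4.6875
rho = Cov/(sqrt(VarX)*sqrt(VarY)) = -0.8115

-0.8115


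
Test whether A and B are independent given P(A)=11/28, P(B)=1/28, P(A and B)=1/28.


P(A)*P(B) = 11/28*1/28 = 11/784
P(A∩B) = 1/28 != 11/784, so not independent

No, A and B are not independent


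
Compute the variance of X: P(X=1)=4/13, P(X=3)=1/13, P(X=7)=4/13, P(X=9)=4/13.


E[X] = 71/13, E[X^2] = 41
Var(X) = E[X^2] - (E[X])^2 = 41 - (71/13)^2 = 1888/169

1888/169


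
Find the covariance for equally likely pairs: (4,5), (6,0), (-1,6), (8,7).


E[X]=17/4, E[Y]=9/2, E[XY]=35/2
Cov(X,Y) = E[XY] - E[X]E[Y] = 35/2 - 17/4*9/2 = -13/8

-13/8


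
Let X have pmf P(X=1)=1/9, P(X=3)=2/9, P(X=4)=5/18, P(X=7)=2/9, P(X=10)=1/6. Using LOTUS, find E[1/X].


E[1/X] = sum(g(x)*P(x))
= 1*1/9 + 1/3*2/9 + 1/4*5/18 + 1/7*2/9 + 1/10*1/6
= 2291/7560

2291/7560


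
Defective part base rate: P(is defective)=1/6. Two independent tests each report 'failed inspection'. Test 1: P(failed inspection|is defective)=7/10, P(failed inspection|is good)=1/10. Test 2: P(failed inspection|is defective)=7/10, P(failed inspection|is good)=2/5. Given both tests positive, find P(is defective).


After test 1: P(+) = 7/10*1/6 + 1/10*5/6 = 1/5
P(B|+) = (7/60)/(1/5) = 7/12
After test 2 (use post1 as new prior): P(+) = 7/10*7/12 + 2/5*5/12 = 23/40
P(B|+,+) = (49/120)/(23/40) = 49/69

49/69


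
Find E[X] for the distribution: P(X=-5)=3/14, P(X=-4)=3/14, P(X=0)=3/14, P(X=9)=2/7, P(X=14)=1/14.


E[X] = sum(x * P(x))
= -5*3/14 - 4*3/14 + 0*3/14 + 9*2/7 + 14*1/14
= 23/14

23/14


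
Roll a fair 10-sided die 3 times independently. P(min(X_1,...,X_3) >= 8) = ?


P(min >= 8) = P(all X_i >= 8) = (P(X_1 >= 8))^3
= (3/10)^3 = 27/1000

27/1000


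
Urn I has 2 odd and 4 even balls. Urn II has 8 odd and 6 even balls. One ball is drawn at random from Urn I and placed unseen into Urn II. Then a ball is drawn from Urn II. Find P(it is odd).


P(transfer odd) = 2/6 = 1/3; P(transfer even) = 2/3
If odd transferred: Urn II has 9 odd of 15, so P(odd|odd moved) = 3/5
If even transferred: Urn II has 8 odd of 15, so P(odd|even moved) = 8/15
By total probability: P(odd) = 1/3*3/5 + 2/3*8/15 = 5/9

5/9


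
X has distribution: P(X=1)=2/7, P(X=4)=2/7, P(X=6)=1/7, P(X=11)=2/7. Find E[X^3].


E[X^3] = sum(g(x)*P(x))
= 1*2/7 + 64*2/7 + 216*1/7 + 1331*2/7
= 3008/7

3008/7


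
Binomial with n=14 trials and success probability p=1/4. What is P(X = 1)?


P(X=1) = C(14,1) * p^1 * (1-p)^13
= 14 * 1/4 * 1594323/67108864
= 11160261/134217728

11160261/134217728


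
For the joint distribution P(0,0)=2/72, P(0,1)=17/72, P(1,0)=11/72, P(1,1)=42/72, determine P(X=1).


P(X=1) = P(1,0)+P(1,1) = 11/72 + 42/72 = 53/72

53/72


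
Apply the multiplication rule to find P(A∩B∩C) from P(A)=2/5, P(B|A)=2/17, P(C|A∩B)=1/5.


P(A∩B∩C) = P(A) * P(B|A) * P(C|A∩B)
= 2/5 * 2/17 * 1/5
= 4/85 * 1/5 = 4/425

4/425


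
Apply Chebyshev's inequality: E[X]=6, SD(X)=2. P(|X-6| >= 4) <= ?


k = 4/2 = 2
Chebyshev: P(|X-mu| >= k*sigma) <= 1/k^2 = 1/2^2 = 1/4

1/4


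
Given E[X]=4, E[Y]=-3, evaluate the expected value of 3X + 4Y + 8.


E[3X + 4Y + 8] = 3*E[X] + 4*E[Y] + 8
= (3)*(4) + (4)*(-3) + (8)
= 12 - 12 + 8 = 8

8


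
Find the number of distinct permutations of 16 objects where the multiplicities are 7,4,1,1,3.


16! = 20922789888000
Denominator: 7!=5040 * 4!=24 * 1!=1 * 1!=1 * 3!=6
Coefficient = 20922789888000 / 725760 = 28828800

28828800


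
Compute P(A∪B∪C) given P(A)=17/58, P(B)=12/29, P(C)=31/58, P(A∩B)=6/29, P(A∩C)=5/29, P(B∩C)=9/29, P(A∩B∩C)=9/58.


P(A∪B∪C) = P(A)+P(B)+P(C) - P(AB)-P(AC)-P(BC) + P(ABC)
= 17/58+12/29+31/58 - 6/29-5/29-9/29 + 9/58
= 41/58

41/58


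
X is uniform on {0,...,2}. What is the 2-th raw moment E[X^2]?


E[X^2] = (1/3) * sum(x^2 for x=0..2)
= 5/3

5/3


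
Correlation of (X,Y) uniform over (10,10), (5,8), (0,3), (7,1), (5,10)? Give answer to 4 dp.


Cov(X,Y) = 4.8400, Var(X) = 10.6400, Var(Y) = 13.8400
rho = Cov/(sqrt(VarX)*sqrt(VarY)) = 0.3988

0.3988


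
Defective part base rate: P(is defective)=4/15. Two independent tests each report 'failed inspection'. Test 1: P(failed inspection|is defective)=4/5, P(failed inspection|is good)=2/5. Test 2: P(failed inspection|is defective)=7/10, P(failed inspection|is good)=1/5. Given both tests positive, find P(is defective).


After test 1: P(+) = 4/5*4/15 + 2/5*11/15 = 38/75
P(B|+) = (16/75)/(38/75) = 8/19
After test 2 (use post1 as new prior): P(+) = 7/10*8/19 + 1/5*11/19 = 39/95
P(B|+,+) = (28/95)/(39/95) = 28/39

28/39


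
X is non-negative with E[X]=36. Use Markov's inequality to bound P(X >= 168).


Markov: P(X >= a) <= E[X]/a
P(X >= 168) <= 36/168 = 3/14

3/14


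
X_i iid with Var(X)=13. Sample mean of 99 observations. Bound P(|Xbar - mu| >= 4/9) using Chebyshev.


Var(Xbar) = Var(X)/n = 13/99
Chebyshev: P(|Xbar-mu| >= 4/9) <= Var(Xbar)/(4/9)^2 = (13/99)/(16/81) = 117/176

117/176


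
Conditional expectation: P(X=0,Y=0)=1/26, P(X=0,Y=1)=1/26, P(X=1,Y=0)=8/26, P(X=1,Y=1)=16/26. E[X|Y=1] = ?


P(Y=1) = 17/26
E[X|Y=1] = (0*1 + 1*16)/17 = 16/17

16/17


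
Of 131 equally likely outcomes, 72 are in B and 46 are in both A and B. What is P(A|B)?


P(A|B) = P(A∩B)/P(B) = (46/131)/(72/131) = 46/72 = 23/36

23/36


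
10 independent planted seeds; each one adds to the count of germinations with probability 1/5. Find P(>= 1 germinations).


P(at least one) = 1 - P(none)
P(none) = (1 - 1/5)^10 = (4/5)^10 = 1048576/9765625
P(at least one) = 1 - 1048576/9765625 = 8717049/9765625

8717049/9765625


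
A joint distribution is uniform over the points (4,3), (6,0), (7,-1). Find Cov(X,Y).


E[X]=17/3, E[Y]=2/3, E[XY]=5/3
Cov(X,Y) = E[XY] - E[X]E[Y] = 5/3 - 17/3*2/3 = -19/9

-19/9


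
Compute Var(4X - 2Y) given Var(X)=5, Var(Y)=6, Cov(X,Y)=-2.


Var(4X - 2Y) = 4^2*Var(X) + (-2)^2*Var(Y) + 2*4*(-2)*Cov(X,Y)
= 16*5 + 4*6 - 16*(-2)
= 80 + 24 + 32 = 136

136


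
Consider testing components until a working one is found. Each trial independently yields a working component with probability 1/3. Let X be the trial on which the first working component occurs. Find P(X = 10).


P(X=10) = (1-p)^9 * p = (2/3)^9 * 1/3
= 512/19683 * 1/3 = 512/59049

512/59049


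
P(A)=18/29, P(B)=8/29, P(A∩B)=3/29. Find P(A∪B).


P(A∪B) = P(A) + P(B) - P(A∩B)
= 18/29 + 8/29 - 3/29 = 23/29

23/29


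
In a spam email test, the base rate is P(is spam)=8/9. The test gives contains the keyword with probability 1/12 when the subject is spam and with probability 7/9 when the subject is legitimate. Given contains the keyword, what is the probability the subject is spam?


P(A) = P(A|B)P(B) + P(A|B')P(B') = 1/12*8/9 + 7/9*1/9 = 13/81
P(B|A) = P(A|B)P(B)/P(A) = (2/27)/(13/81) = 6/13

6/13


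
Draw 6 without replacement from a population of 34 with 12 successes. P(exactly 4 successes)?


P(X=4) = C(12,4)*C(22,2) / C(34,6)
= 495*231 / 1344904
= 114345/1344904 = 10395/122264

10395/122264


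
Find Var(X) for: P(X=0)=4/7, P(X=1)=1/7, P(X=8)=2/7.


E[X] = 17/7, E[X^2] = 129/7
Var(X) = E[X^2] - (E[X])^2 = 129/7 - (17/7)^2 = 614/49

614/49


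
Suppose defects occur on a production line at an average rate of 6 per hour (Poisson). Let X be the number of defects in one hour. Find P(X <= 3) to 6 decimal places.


P(X<=3) = e^(-6)*6^0/0! + e^(-6)*6^1/1! + e^(-6)*6^2/2! + e^(-6)*6^3/3!
≈ 0.0024787522 + 0.0148725131 + 0.0446175392 + 0.0892350784
= 0.1512038829
≈ 0.151204

0.151204


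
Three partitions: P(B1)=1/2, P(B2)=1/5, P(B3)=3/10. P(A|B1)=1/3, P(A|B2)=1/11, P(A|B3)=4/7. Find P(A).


P(A) = P(A|B1)P(B1) + P(A|B2)P(B2) + P(A|B3)P(B3)
= 1/3*1/2 + 1/11*1/5 + 4/7*3/10
= 1/6 + 1/55 + 6/35 = 823/2310

823/2310


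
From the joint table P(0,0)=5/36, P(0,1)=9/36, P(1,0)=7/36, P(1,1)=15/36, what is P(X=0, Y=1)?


Read from table: P(X=0, Y=1) = 9/36 = 1/4

1/4


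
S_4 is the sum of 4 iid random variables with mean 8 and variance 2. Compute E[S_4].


E[S_n] = n*E[X_1] = 4*8 = 32

32


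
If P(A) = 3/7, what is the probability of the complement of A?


P(A') = 1 - P(A) = 1 - 3/7 = 4/7

4/7


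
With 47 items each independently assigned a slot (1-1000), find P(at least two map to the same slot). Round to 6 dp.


P(all different) = prod((1000-i)/1000 for i=0..46) = 0.333485
P(at least one match) = 1 - 0.333485 = 0.666515

0.666515


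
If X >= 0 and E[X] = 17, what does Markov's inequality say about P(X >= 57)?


Markov: P(X >= a) <= E[X]/a
P(X >= 57) <= 17/57

17/57


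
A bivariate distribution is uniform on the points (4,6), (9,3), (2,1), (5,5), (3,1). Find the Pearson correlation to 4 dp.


Cov(X,Y) = 1.4800, Var(X) = 5.8400, Var(Y) = 4.1600
rho = Cov/(sqrt(VarX)*sqrt(VarY)) = 0.3003

0.3003


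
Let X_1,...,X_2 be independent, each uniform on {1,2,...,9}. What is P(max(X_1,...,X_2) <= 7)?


P(max <= 7) = P(all X_i <= 7) = (P(X_1 <= 7))^2
= (7/9)^2 = 49/81

49/81


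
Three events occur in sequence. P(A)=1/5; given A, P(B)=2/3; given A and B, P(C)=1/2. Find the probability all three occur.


P(A∩B∩C) = P(A) * P(B|A) * P(C|A∩B)
= 1/5 * 2/3 * 1/2
= 2/15 * 1/2 = 1/15

1/15


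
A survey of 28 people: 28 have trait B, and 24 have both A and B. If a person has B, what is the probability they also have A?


P(A|B) = P(A∩B)/P(B) = (24/28)/(28/28) = 24/28 = 6/7

6/7


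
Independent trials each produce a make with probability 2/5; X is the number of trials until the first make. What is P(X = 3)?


P(X=3) = (1-p)^2 * p = (3/5)^2 * 2/5
= 9/25 * 2/5 = 18/125

18/125


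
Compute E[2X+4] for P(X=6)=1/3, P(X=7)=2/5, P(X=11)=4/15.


E[2X+4] = sum(g(x)*P(x))
= 16*1/3 + 18*2/5 + 26*4/15
= 292/15

292/15


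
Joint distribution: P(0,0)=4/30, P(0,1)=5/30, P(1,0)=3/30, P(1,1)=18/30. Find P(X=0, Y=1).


Read from table: P(X=0, Y=1) = 5/30 = 1/6

1/6


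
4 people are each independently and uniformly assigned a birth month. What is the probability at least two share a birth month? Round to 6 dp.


P(all different) = prod((12-i)/12 for i=0..3) = 0.572917
P(at least one match) = 1 - 0.572917 = 0.427083

0.427083


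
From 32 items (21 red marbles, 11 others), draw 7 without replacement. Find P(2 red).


P(X=2) = C(21,2)*C(11,5) / C(32,7)
= 210*462 / 3365856
= 97020/3365856 = 2695/93496

2695/93496


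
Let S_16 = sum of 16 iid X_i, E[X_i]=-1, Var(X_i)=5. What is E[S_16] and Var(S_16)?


E[S_n] = n*mu = 16*-1 = -16
Var(S_n) = n*sigma^2 = 16*5 = 80

E[S_16]=-16, Var(S_16)=80


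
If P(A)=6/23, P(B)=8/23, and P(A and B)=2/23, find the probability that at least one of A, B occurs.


P(A∪B) = P(A) + P(B) - P(A∩B)
= 6/23 + 8/23 - 2/23 = 12/23

12/23


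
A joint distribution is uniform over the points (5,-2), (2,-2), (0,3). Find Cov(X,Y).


E[X]=7/3, E[Y]=-1/3, E[XY]=-14/3
Cov(X,Y) = E[XY] - E[X]E[Y] = -14/3 - 7/3*-1/3 = -35/9

-35/9


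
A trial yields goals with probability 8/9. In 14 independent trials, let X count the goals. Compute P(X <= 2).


P(X<=2) = P(X=0) + P(X=1) + P(X=2)
= 1/22876792454961 + 112/22876792454961 + 5824/22876792454961
= 1979/7625597484987

1979/7625597484987


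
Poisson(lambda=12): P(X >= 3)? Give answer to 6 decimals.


P(X>=3) = 1 - P(X<=2) = 1 - (e^(-12)*12^0/0! + e^(-12)*12^1/1! + e^(-12)*12^2/2!)
≈ 1 - (0.0000061442 + 0.0000737305 + 0.0004423833)
= 1 - 0.0005222580 = 0.9994777420
≈ 0.999478

0.999478


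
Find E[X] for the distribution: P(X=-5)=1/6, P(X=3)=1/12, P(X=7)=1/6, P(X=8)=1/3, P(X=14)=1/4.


E[X] = sum(x * P(x))
= -5*1/6 + 3*1/12 + 7*1/6 + 8*1/3 + 14*1/4
= 27/4

27/4


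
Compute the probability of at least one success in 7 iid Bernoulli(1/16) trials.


P(at least one) = 1 - P(none)
P(none) = (1 - 1/16)^7 = (15/16)^7 = 170859375/268435456
P(at least one) = 1 - 170859375/268435456 = 97576081/268435456

97576081/268435456


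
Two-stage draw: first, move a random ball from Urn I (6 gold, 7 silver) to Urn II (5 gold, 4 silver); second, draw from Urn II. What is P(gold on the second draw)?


P(transfer gold) = 6/13; P(transfer silver) = 7/13
If gold transferred: Urn II has 6 gold of 10, so P(gold|gold moved) = 3/5
If silver transferred: Urn II has 5 gold of 10, so P(gold|silver moved) = 1/2
By total probability: P(gold) = 6/13*3/5 + 7/13*1/2 = 71/130

71/130


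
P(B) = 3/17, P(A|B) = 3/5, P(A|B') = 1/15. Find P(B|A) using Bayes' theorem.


P(A) = P(A|B)P(B) + P(A|B')P(B') = 3/5*3/17 + 1/15*14/17 = 41/255
P(B|A) = P(A|B)P(B)/P(A) = (9/85)/(41/255) = 27/41

27/41


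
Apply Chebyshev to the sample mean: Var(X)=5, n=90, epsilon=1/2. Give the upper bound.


Var(Xbar) = Var(X)/n = 5/90
Chebyshev: P(|Xbar-mu| >= 1/2) <= Var(Xbar)/(1/2)^2 = (1/18)/(1/4) = 2/9

2/9


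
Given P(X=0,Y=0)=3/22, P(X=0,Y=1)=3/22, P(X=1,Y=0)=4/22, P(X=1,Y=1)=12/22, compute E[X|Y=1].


P(Y=1) = 15/22
E[X|Y=1] = (0*3 + 1*12)/15 = 12/15 = 4/5

4/5


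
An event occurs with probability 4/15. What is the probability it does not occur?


P(A') = 1 - P(A) = 1 - 4/15 = 11/15

11/15


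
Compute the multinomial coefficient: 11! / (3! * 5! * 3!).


11! = 39916800
Denominator: 3!=6 * 5!=120 * 3!=6
Coefficient = 39916800 / 4320 = 9240

9240


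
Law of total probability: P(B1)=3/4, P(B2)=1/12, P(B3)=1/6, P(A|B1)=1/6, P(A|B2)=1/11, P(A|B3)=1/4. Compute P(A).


P(A) = P(A|B1)P(B1) + P(A|B2)P(B2) + P(A|B3)P(B3)
= 1/6*3/4 + 1/11*1/12 + 1/4*1/6
= 1/8 + 1/132 + 1/24 = 23/132

23/132


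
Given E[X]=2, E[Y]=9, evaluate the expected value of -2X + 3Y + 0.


E[-2X + 3Y + 0] = -2*E[X] + 3*E[Y] + 0
= (-2)*(2) + (3)*(9) + (0)
= -4 + 27 + 0 = 23

23


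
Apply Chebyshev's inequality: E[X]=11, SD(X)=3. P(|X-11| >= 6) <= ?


k = 6/3 = 2
Chebyshev: P(|X-mu| >= k*sigma) <= 1/k^2 = 1/2^2 = 1/4

1/4


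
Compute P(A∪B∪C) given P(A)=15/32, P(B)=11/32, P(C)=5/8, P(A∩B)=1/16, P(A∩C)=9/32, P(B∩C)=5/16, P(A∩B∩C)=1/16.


P(A∪B∪C) = P(A)+P(B)+P(C) - P(AB)-P(AC)-P(BC) + P(ABC)
= 15/32+11/32+5/8 - 1/16-9/32-5/16 + 1/16
= 27/32

27/32


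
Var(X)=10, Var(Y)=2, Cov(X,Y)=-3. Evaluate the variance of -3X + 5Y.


Var(-3X + 5Y) = (-3)^2*Var(X) + 5^2*Var(Y) + 2*(-3)*5*Cov(X,Y)
= 9*10 + 25*2 - 30*(-3)
= 90 + 50 + 90 = 230

230


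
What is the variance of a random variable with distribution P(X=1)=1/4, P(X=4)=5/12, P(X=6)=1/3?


E[X] = 47/12, E[X^2] = 227/12
Var(X) = E[X^2] - (E[X])^2 = 227/12 - (47/12)^2 = 515/144

515/144


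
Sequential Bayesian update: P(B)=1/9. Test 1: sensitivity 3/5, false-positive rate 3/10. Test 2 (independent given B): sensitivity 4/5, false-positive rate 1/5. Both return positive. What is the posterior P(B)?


After test 1: P(+) = 3/5*1/9 + 3/10*8/9 = 1/3
P(B|+) = (1/15)/(1/3) = 1/5
After test 2 (use post1 as new prior): P(+) = 4/5*1/5 + 1/5*4/5 = 8/25
P(B|+,+) = (4/25)/(8/25) = 1/2

1/2


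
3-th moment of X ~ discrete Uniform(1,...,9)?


E[X^3] = (1/9) * sum(x^3 for x=1..9)
= 2025/9 = 225

225


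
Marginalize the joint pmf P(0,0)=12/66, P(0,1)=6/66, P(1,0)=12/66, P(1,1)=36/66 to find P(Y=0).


P(Y=0) = P(0,0)+P(1,0) = 12/66 + 12/66 = 24/66 = 4/11

4/11


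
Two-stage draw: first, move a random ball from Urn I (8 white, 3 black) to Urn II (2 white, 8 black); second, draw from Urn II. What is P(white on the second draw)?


P(transfer white) = 8/11; P(transfer black) = 3/11
If white transferred: Urn II has 3 white of 11, so P(white|white moved) = 3/11
If black transferred: Urn II has 2 white of 11, so P(white|black moved) = 2/11
By total probability: P(white) = 8/11*3/11 + 3/11*2/11 = 30/121

30/121


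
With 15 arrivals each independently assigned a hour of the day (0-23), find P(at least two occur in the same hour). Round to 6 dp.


P(all different) = prod((24-i)/24 for i=0..14) = 0.003387
P(at least one match) = 1 - 0.003387 = 0.996613

0.996613


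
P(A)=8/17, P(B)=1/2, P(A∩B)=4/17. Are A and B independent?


P(A)*P(B) = 8/17*1/2 = 4/17
P(A∩B) = 4/17, which equals P(A)P(B), so independent

Yes, A and B are independent


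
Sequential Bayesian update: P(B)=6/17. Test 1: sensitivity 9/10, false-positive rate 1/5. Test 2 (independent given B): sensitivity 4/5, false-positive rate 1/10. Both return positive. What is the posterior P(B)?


After test 1: P(+) = 9/10*6/17 + 1/5*11/17 = 38/85
P(B|+) = (27/85)/(38/85) = 27/38
After test 2 (use post1 as new prior): P(+) = 4/5*27/38 + 1/10*11/38 = 227/380
P(B|+,+) = (54/95)/(227/380) = 216/227

216/227


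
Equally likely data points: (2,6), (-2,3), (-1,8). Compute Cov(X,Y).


E[X]=-1/3, E[Y]=17/3, E[XY]=-2/3
Cov(X,Y) = E[XY] - E[X]E[Y] = -2/3 + 1/3*17/3 = 11/9

11/9


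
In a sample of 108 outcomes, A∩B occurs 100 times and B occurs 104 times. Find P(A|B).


P(A|B) = P(A∩B)/P(B) = (100/108)/(104/108) = 100/104 = 25/26

25/26


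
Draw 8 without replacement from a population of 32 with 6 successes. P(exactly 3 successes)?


P(X=3) = C(6,3)*C(26,5) / C(32,8)
= 20*65780 / 10518300
= 1315600/10518300 = 1012/8091

1012/8091


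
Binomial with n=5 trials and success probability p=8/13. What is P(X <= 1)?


P(X<=1) = P(X=0) + P(X=1)
= 3125/371293 + 25000/371293
= 28125/371293

28125/371293


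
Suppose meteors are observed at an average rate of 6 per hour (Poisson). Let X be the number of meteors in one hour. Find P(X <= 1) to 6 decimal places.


P(X<=1) = e^(-6)*6^0/0! + e^(-6)*6^1/1!
≈ 0.0024787522 + 0.0148725131
= 0.0173512653
≈ 0.017351

0.017351


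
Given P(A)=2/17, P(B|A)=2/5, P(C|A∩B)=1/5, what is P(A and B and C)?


P(A∩B∩C) = P(A) * P(B|A) * P(C|A∩B)
= 2/17 * 2/5 * 1/5
= 4/85 * 1/5 = 4/425

4/425


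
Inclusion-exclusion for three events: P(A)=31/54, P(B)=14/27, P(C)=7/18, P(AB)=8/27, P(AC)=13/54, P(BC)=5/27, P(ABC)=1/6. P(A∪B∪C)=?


P(A∪B∪C) = P(A)+P(B)+P(C) - P(AB)-P(AC)-P(BC) + P(ABC)
= 31/54+14/27+7/18 - 8/27-13/54-5/27 + 1/6
= 25/27

25/27


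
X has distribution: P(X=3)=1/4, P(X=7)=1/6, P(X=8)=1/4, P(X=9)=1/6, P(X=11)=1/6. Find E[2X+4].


E[2X+4] = sum(g(x)*P(x))
= 10*1/4 + 18*1/6 + 20*1/4 + 22*1/6 + 26*1/6
= 37/2

37/2


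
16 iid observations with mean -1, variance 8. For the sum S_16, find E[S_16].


E[S_n] = n*E[X_1] = 16*-1 = -16

-16


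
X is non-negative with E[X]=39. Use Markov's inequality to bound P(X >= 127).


Markov: P(X >= a) <= E[X]/a
P(X >= 127) <= 39/127

39/127


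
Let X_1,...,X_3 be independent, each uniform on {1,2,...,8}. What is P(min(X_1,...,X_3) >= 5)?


P(min >= 5) = P(all X_i >= 5) = (P(X_1 >= 5))^3
= (4/8)^3 = (1/2)^3 = 1/8

1/8


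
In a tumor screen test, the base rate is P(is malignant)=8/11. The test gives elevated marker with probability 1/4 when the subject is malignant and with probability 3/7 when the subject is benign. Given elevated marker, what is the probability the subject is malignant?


P(A) = P(A|B)P(B) + P(A|B')P(B') = 1/4*8/11 + 3/7*3/11 = 23/77
P(B|A) = P(A|B)P(B)/P(A) = (2/11)/(23/77) = 14/23

14/23


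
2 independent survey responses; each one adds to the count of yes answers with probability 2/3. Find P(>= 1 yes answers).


P(at least one) = 1 - P(none)
P(none) = (1 - 2/3)^2 = (1/3)^2 = 1/9
P(at least one) = 1 - 1/9 = 8/9

8/9


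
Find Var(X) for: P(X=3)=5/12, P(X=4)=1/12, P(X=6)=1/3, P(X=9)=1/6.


E[X] = 61/12, E[X^2] = 367/12
Var(X) = E[X^2] - (E[X])^2 = 367/12 - (61/12)^2 = 683/144

683/144


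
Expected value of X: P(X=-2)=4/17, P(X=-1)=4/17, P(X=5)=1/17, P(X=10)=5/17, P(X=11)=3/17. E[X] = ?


E[X] = sum(x * P(x))
= -2*4/17 - 1*4/17 + 5*1/17 + 10*5/17 + 11*3/17
= 76/17

76/17


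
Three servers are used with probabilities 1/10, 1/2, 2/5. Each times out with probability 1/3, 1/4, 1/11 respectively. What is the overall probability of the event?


P(A) = P(A|B1)P(B1) + P(A|B2)P(B2) + P(A|B3)P(B3)
= 1/3*1/10 + 1/4*1/2 + 1/11*2/5
= 1/30 + 1/8 + 2/55 = 257/1320

257/1320


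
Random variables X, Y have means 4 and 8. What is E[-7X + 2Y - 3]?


E[-7X + 2Y - 3] = -7*E[X] + 2*E[Y] - 3
= (-7)*(4) + (2)*(8) + (-3)
= -28 + 16 - 3 = -15

-15


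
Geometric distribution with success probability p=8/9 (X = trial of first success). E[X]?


For geometric (trials until first success), E[X] = 1/p = 1/(8/9) = 9/8

9/8


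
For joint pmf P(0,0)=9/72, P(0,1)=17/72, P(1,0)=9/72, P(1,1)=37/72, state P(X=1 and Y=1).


Read from table: P(X=1, Y=1) = 37/72

37/72


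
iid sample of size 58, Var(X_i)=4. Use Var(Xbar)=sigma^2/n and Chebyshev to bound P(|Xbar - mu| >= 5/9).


Var(Xbar) = Var(X)/n = 4/58
Chebyshev: P(|Xbar-mu| >= 5/9) <= Var(Xbar)/(5/9)^2 = (2/29)/(25/81) = 162/725

162/725


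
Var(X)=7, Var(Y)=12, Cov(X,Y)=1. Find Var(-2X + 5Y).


Var(-2X + 5Y) = (-2)^2*Var(X) + 5^2*Var(Y) + 2*(-2)*5*Cov(X,Y)
= 4*7 + 25*12 - 20*1
= 28 + 300 - 20 = 308

308


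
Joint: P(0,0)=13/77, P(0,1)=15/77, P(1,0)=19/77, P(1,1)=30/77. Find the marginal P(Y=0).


P(Y=0) = P(0,0)+P(1,0) = 13/77 + 19/77 = 32/77

32/77


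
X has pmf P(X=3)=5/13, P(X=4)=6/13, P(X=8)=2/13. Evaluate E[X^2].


E[X^2] = sum(x^2 * P(x))
= 9*5/13 + 16*6/13 + 64*2/13
= 269/13

269/13


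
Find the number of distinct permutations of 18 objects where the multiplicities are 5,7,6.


18! = 6402373705728000
Denominator: 5!=120 * 7!=5040 * 6!=720
Coefficient = 6402373705728000 / 435456000 = 14702688

14702688


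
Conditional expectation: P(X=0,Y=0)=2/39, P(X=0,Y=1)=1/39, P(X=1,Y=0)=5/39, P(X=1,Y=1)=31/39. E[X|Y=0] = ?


P(Y=0) = 7/39
E[X|Y=0] = (0*2 + 1*5)/7 = 5/7

5/7


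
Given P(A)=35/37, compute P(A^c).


P(A') = 1 - P(A) = 1 - 35/37 = 2/37

2/37


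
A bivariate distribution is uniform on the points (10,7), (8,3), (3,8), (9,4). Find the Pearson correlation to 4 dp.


Cov(X,Y) = -2.7500, Var(X) = 7.2500, Var(Y) = 4.2500
rho = Cov/(sqrt(VarX)*sqrt(VarY)) = -0.4954

-0.4954


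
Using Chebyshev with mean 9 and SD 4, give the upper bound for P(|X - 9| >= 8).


k = 8/4 = 2
Chebyshev: P(|X-mu| >= k*sigma) <= 1/k^2 = 1/2^2 = 1/4

1/4


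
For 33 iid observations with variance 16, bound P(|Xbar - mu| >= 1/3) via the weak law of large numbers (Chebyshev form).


Var(Xbar) = Var(X)/n = 16/33
Chebyshev: P(|Xbar-mu| >= 1/3) <= Var(Xbar)/(1/3)^2 = (16/33)/(1/9) = 48/11
Bound exceeds 1, so trivial bound: 1

1


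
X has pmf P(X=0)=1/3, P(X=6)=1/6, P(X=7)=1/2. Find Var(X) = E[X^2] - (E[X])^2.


E[X] = 9/2, E[X^2] = 61/2
Var(X) = E[X^2] - (E[X])^2 = 61/2 - (9/2)^2 = 41/4

41/4


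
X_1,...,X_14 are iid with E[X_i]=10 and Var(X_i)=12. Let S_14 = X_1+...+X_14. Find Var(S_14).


By independence, Var(S_n) = n*Var(X_1) = 14*12 = 168

168


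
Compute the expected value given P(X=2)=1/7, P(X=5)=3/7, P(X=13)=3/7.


E[X] = sum(x * P(x))
= 2*1/7 + 5*3/7 + 13*3/7
= 8

8


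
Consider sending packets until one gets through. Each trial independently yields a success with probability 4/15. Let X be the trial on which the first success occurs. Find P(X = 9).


P(X=9) = (1-p)^8 * p = (11/15)^8 * 4/15
= 214358881/2562890625 * 4/15 = 857435524/38443359375

857435524/38443359375


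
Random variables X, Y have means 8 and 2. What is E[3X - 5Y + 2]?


E[3X - 5Y + 2] = 3*E[X] - 5*E[Y] + 2
= (3)*(8) + (-5)*(2) + (2)
= 24 - 10 + 2 = 16

16


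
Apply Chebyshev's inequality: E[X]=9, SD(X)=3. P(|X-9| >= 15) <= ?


k = 15/3 = 5
Chebyshev: P(|X-mu| >= k*sigma) <= 1/k^2 = 1/5^2 = 1/25

1/25


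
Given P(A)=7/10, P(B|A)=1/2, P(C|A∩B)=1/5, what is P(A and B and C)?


P(A∩B∩C) = P(A) * P(B|A) * P(C|A∩B)
= 7/10 * 1/2 * 1/5
= 7/20 * 1/5 = 7/100

7/100


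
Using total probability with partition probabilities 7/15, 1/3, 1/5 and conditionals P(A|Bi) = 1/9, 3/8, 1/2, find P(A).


P(A) = P(A|B1)P(B1) + P(A|B2)P(B2) + P(A|B3)P(B3)
= 1/9*7/15 + 3/8*1/3 + 1/2*1/5
= 7/135 + 1/8 + 1/10 = 299/1080

299/1080


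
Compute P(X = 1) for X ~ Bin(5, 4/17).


P(X=1) = C(5,1) * p^1 * (1-p)^4
= 5 * 4/17 * 28561/83521
= 571220/1419857

571220/1419857


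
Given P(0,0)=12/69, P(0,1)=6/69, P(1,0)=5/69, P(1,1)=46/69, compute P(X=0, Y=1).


Read from table: P(X=0, Y=1) = 6/69 = 2/23

2/23


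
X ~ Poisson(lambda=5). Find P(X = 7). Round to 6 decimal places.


P(X=7) = e^(-5) * 5^7 / 7!
≈ 0.006737946999 * 78125 / 5040
≈ 0.104445

0.104445


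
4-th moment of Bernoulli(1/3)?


For Bernoulli: X in {0,1}
E[X^4] = 0^4*(1-1/3) + 1^4*1/3 = 1/3

1/3


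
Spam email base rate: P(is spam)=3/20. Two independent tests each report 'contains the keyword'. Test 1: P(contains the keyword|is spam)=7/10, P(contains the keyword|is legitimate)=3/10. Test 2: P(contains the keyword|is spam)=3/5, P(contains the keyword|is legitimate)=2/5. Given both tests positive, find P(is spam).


After test 1: P(+) = 7/10*3/20 + 3/10*17/20 = 9/25
P(B|+) = (21/200)/(9/25) = 7/24
After test 2 (use post1 as new prior): P(+) = 3/5*7/24 + 2/5*17/24 = 11/24
P(B|+,+) = (7/40)/(11/24) = 21/55

21/55


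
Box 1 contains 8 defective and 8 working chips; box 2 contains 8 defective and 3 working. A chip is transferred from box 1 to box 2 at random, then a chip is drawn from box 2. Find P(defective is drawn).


P(transfer defective) = 8/16 = 1/2; P(transfer working) = 1/2
If defective transferred: Urn II has 9 defective of 12, so P(defective|defective moved) = 3/4
If working transferred: Urn II has 8 defective of 12, so P(defective|working moved) = 2/3
By total probability: P(defective) = 1/2*3/4 + 1/2*2/3 = 17/24

17/24


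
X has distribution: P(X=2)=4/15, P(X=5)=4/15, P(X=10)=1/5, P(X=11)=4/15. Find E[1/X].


E[1/X] = sum(g(x)*P(x))
= 1/2*4/15 + 1/5*4/15 + 1/10*1/5 + 1/11*4/15
= 127/550

127/550


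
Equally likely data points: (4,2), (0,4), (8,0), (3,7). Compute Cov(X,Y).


E[X]=15/4, E[Y]=13/4, E[XY]=29/4
Cov(X,Y) = E[XY] - E[X]E[Y] = 29/4 - 15/4*13/4 = -79/16

-79/16


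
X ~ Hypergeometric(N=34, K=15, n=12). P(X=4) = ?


P(X=4) = C(15,4)*C(19,8) / C(34,12)
= 1365*75582 / 548354040
= 103169430/548354040 = 15561/82708

15561/82708


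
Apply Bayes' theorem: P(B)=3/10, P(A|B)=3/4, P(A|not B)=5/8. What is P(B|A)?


P(A) = P(A|B)P(B) + P(A|B')P(B') = 3/4*3/10 + 5/8*7/10 = 53/80
P(B|A) = P(A|B)P(B)/P(A) = (9/40)/(53/80) = 18/53

18/53


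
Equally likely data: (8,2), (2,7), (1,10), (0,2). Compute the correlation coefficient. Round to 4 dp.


Cov(X,Y) = -4.4375, Var(X) = 9.6875, Var(Y) = 11.6875
rho = Cov/(sqrt(VarX)*sqrt(VarY)) = -0.4170

-0.4170


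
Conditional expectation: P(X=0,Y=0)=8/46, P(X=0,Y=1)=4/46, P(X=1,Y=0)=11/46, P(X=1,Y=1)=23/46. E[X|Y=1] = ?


P(Y=1) = 27/46
E[X|Y=1] = (0*4 + 1*23)/27 = 23/27

23/27


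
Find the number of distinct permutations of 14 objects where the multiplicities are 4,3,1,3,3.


14! = 87178291200
Denominator: 4!=24 * 3!=6 * 1!=1 * 3!=6 * 3!=6
Coefficient = 87178291200 / 5184 = 16816800

16816800


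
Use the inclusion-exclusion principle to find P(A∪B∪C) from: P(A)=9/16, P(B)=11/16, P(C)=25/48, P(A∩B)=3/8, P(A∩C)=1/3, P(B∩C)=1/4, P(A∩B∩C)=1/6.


P(A∪B∪C) = P(A)+P(B)+P(C) - P(AB)-P(AC)-P(BC) + P(ABC)
= 9/16+11/16+25/48 - 3/8-1/3-1/4 + 1/6
= 47/48

47/48


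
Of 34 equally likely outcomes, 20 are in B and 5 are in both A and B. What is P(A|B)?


P(A|B) = P(A∩B)/P(B) = (5/34)/(20/34) = 5/20 = 1/4

1/4


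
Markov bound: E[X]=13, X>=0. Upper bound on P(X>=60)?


Markov: P(X >= a) <= E[X]/a
P(X >= 60) <= 13/60

13/60


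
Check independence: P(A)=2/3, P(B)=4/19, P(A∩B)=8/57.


P(A)*P(B) = 2/3*4/19 = 8/57
P(A∩B) = 8/57, which equals P(A)P(B), so independent

Yes, A and B are independent


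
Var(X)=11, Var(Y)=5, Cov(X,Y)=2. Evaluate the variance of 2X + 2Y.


Var(2X + 2Y) = 2^2*Var(X) + 2^2*Var(Y) + 2*2*2*Cov(X,Y)
= 4*11 + 4*5 + 8*2
= 44 + 20 + 16 = 80

80


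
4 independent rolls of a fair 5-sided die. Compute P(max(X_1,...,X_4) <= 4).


P(max <= 4) = P(all X_i <= 4) = (P(X_1 <= 4))^4
= (4/5)^4 = 256/625

256/625


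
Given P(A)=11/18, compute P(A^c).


P(A') = 1 - P(A) = 1 - 11/18 = 7/18

7/18


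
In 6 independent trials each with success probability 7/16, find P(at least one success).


P(at least one) = 1 - P(none)
P(none) = (1 - 7/16)^6 = (9/16)^6 = 531441/16777216
P(at least one) = 1 - 531441/16777216 = 16245775/16777216

16245775/16777216


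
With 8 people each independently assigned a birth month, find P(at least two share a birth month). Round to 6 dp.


P(all different) = prod((12-i)/12 for i=0..7) = 0.046417
P(at least one match) = 1 - 0.046417 = 0.953583

0.953583


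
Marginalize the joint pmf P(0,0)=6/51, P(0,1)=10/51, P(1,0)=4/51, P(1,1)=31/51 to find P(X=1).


P(X=1) = P(1,0)+P(1,1) = 4/51 + 31/51 = 35/51

35/51


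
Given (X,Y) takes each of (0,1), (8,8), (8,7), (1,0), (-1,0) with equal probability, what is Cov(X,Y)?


E[X]=16/5, E[Y]=16/5, E[XY]=24
Cov(X,Y) = E[XY] - E[X]E[Y] = 24 - 16/5*16/5 = 344/25

344/25


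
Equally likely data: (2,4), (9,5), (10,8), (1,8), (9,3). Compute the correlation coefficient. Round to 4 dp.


Cov(X,Y) = -1.1200, Var(X) = 14.9600, Var(Y) = 4.2400
rho = Cov/(sqrt(VarX)*sqrt(VarY)) = -0.1406

-0.1406


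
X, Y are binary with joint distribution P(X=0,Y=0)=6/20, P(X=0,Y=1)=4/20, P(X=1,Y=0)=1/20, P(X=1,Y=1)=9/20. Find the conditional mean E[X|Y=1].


P(Y=1) = 13/20
E[X|Y=1] = (0*4 + 1*9)/13 = 9/13

9/13


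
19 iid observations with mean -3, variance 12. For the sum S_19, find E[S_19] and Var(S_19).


E[S_n] = n*mu = 19*-3 = -57
Var(S_n) = n*sigma^2 = 19*12 = 228

E[S_19]=-57, Var(S_19)=228


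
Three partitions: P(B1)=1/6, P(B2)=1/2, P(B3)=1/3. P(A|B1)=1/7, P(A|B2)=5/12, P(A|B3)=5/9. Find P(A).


P(A) = P(A|B1)P(B1) + P(A|B2)P(B2) + P(A|B3)P(B3)
= 1/7*1/6 + 5/12*1/2 + 5/9*1/3
= 1/42 + 5/24 + 5/27 = 631/1512

631/1512


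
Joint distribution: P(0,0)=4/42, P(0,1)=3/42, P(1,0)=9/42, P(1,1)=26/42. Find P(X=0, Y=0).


Read from table: P(X=0, Y=0) = 4/42 = 2/21

2/21


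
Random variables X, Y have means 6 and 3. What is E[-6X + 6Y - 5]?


E[-6X + 6Y - 5] = -6*E[X] + 6*E[Y] - 5
= (-6)*(6) + (6)*(3) + (-5)
= -36 + 18 - 5 = -23

-23


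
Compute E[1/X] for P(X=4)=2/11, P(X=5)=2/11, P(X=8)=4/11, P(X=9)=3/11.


E[1/X] = sum(g(x)*P(x))
= 1/4*2/11 + 1/5*2/11 + 1/8*4/11 + 1/9*3/11
= 26/165

26/165


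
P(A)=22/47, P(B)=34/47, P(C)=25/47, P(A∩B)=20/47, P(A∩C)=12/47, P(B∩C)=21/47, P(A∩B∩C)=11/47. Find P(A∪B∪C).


P(A∪B∪C) = P(A)+P(B)+P(C) - P(AB)-P(AC)-P(BC) + P(ABC)
= 22/47+34/47+25/47 - 20/47-12/47-21/47 + 11/47
= 39/47

39/47


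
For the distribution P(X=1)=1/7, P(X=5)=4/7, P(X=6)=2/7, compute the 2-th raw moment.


E[X^2] = sum(x^2 * P(x))
= 1*1/7 + 25*4/7 + 36*2/7
= 173/7

173/7


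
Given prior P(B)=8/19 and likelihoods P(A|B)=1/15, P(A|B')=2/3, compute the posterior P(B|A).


P(A) = P(A|B)P(B) + P(A|B')P(B') = 1/15*8/19 + 2/3*11/19 = 118/285
P(B|A) = P(A|B)P(B)/P(A) = (8/285)/(118/285) = 4/59

4/59


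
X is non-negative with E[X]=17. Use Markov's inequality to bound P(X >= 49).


Markov: P(X >= a) <= E[X]/a
P(X >= 49) <= 17/49

17/49


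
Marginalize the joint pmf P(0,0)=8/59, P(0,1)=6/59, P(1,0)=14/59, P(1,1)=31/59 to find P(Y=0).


P(Y=0) = P(0,0)+P(1,0) = 8/59 + 14/59 = 22/59

22/59


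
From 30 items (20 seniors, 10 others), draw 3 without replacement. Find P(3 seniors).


P(X=3) = C(20,3)*C(10,0) / C(30,3)
= 1140*1 / 4060
= 1140/4060 = 57/203

57/203


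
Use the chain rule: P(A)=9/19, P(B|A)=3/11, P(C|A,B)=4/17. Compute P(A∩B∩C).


P(A∩B∩C) = P(A) * P(B|A) * P(C|A∩B)
= 9/19 * 3/11 * 4/17
= 27/209 * 4/17 = 108/3553

108/3553


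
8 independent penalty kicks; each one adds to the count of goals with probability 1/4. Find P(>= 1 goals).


P(at least one) = 1 - P(none)
P(none) = (1 - 1/4)^8 = (3/4)^8 = 6561/65536
P(at least one) = 1 - 6561/65536 = 58975/65536

58975/65536


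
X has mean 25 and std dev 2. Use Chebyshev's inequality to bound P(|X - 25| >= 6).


k = 6/2 = 3
Chebyshev: P(|X-mu| >= k*sigma) <= 1/k^2 = 1/3^2 = 1/9

1/9


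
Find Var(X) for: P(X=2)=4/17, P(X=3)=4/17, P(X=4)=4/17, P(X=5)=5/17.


E[X] = 61/17, E[X^2] = 241/17
Var(X) = E[X^2] - (E[X])^2 = 241/17 - (61/17)^2 = 376/289

376/289
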